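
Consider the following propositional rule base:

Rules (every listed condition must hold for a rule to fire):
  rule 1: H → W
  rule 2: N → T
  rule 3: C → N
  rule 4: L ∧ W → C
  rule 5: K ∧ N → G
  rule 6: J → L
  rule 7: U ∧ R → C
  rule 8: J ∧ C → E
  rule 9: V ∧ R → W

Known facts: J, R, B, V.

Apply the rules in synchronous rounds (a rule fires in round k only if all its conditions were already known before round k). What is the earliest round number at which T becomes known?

4

[1] rule 6 [J → L]; rule 9 [V ∧ R → W]. ⇒ new: L, W.
[2] rule 4 [L ∧ W → C]. ⇒ new: C.
[3] rule 3 [C → N]; rule 8 [J ∧ C → E]. ⇒ new: N, E.
[4] rule 2 [N → T]. ⇒ new: T.
T first appears in round 4.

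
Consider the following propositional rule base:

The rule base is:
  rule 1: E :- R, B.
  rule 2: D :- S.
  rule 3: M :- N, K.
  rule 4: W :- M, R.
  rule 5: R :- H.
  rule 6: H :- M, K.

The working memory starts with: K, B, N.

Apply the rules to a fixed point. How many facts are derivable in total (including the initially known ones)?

Round 1 fires rule 3, giving M.
Round 2 fires rule 6, giving H.
Round 3 fires rule 5, giving R.
Round 4 fires rule 1, rule 4, giving E, W.
Closure: {B, E, H, K, M, N, R, W} — 8 facts.

8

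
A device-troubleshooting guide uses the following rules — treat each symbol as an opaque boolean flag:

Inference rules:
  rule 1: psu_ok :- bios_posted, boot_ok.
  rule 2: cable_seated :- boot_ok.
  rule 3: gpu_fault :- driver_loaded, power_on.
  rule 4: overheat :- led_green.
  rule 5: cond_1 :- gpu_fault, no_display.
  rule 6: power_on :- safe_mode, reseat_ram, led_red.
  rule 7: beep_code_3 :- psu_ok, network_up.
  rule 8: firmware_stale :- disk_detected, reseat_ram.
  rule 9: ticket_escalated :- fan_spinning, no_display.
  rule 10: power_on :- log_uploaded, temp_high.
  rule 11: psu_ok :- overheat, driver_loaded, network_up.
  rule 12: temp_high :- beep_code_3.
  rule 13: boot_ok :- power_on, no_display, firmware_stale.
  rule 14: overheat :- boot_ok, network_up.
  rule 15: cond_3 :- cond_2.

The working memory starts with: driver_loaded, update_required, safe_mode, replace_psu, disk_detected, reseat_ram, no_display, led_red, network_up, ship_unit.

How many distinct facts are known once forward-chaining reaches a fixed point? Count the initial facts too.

20

Round 1 — rule 6, rule 8, derive power_on, firmware_stale.
Round 2 — rule 3, rule 13, derive gpu_fault, boot_ok.
Round 3 — rule 2, rule 5, rule 14, derive cable_seated, cond_1, overheat.
Round 4 — rule 11, derive psu_ok.
Round 5 — rule 7, derive beep_code_3.
Round 6 — rule 12, derive temp_high.
Closure: {beep_code_3, boot_ok, cable_seated, cond_1, disk_detected, driver_loaded, firmware_stale, gpu_fault, led_red, network_up, no_display, overheat, power_on, psu_ok, replace_psu, reseat_ram, safe_mode, ship_unit, temp_high, update_required} — 20 facts.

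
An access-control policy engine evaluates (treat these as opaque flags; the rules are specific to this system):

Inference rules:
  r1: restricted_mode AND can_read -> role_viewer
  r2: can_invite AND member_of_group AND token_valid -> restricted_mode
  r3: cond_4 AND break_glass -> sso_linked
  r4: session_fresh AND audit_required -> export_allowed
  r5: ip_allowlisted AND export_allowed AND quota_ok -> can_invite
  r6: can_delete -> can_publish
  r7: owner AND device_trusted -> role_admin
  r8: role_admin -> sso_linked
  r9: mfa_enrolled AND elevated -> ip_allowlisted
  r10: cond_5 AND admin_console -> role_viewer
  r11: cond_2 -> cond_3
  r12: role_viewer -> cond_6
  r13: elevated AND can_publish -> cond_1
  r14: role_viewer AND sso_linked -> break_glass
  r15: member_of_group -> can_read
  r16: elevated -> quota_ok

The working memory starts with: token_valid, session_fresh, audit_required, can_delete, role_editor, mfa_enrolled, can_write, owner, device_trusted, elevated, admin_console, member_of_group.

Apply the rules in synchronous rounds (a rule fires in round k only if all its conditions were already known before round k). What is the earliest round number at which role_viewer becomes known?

[1] r4 [session_fresh AND audit_required -> export_allowed]; r6 [can_delete -> can_publish]; r7 [owner AND device_trusted -> role_admin]; r9 [mfa_enrolled AND elevated -> ip_allowlisted]; r15 [member_of_group -> can_read]; r16 [elevated -> quota_ok]. ⇒ new: export_allowed, can_publish, role_admin, ip_allowlisted, can_read, quota_ok.
[2] r5 [ip_allowlisted AND export_allowed AND quota_ok -> can_invite]; r8 [role_admin -> sso_linked]; r13 [elevated AND can_publish -> cond_1]. ⇒ new: can_invite, sso_linked, cond_1.
[3] r2 [can_invite AND member_of_group AND token_valid -> restricted_mode]. ⇒ new: restricted_mode.
[4] r1 [restricted_mode AND can_read -> role_viewer]. ⇒ new: role_viewer.
role_viewer first appears in round 4.

4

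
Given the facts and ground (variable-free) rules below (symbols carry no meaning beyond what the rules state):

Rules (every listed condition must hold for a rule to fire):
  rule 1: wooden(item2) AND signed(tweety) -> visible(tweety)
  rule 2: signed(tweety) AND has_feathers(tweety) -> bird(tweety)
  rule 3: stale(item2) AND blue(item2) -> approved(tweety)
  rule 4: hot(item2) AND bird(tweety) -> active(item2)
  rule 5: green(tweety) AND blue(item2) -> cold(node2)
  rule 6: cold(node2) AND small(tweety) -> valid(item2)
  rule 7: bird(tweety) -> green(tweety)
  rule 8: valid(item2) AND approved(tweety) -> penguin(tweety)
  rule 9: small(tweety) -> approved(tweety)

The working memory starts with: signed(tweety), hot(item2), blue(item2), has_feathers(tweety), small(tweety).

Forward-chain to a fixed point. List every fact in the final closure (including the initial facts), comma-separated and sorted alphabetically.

[1] rule 2 [signed(tweety) AND has_feathers(tweety) -> bird(tweety)]; rule 9 [small(tweety) -> approved(tweety)]. ⇒ new: bird(tweety), approved(tweety).
[2] rule 4 [hot(item2) AND bird(tweety) -> active(item2)]; rule 7 [bird(tweety) -> green(tweety)]. ⇒ new: active(item2), green(tweety).
[3] rule 5 [green(tweety) AND blue(item2) -> cold(node2)]. ⇒ new: cold(node2).
[4] rule 6 [cold(node2) AND small(tweety) -> valid(item2)]. ⇒ new: valid(item2).
[5] rule 8 [valid(item2) AND approved(tweety) -> penguin(tweety)]. ⇒ new: penguin(tweety).

active(item2), approved(tweety), bird(tweety), blue(item2), cold(node2), green(tweety), has_feathers(tweety), hot(item2), penguin(tweety), signed(tweety), small(tweety), valid(item2)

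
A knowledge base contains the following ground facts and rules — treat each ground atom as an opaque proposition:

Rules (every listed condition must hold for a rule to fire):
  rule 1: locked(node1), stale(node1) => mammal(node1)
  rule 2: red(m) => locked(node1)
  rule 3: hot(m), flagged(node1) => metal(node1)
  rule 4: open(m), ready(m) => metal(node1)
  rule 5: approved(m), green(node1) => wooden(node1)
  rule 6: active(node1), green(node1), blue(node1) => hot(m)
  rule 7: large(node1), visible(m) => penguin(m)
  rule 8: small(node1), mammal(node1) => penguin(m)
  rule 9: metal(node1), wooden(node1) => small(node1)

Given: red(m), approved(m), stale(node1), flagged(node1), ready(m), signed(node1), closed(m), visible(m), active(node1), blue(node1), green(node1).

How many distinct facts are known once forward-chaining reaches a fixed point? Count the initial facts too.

18

Round 1 — rule 2, rule 5, rule 6, derive locked(node1), wooden(node1), hot(m).
Round 2 — rule 1, rule 3, derive mammal(node1), metal(node1).
Round 3 — rule 9, derive small(node1).
Round 4 — rule 8, derive penguin(m).
Closure: {active(node1), approved(m), blue(node1), closed(m), flagged(node1), green(node1), hot(m), locked(node1), mammal(node1), metal(node1), penguin(m), ready(m), red(m), signed(node1), small(node1), stale(node1), visible(m), wooden(node1)} — 18 facts.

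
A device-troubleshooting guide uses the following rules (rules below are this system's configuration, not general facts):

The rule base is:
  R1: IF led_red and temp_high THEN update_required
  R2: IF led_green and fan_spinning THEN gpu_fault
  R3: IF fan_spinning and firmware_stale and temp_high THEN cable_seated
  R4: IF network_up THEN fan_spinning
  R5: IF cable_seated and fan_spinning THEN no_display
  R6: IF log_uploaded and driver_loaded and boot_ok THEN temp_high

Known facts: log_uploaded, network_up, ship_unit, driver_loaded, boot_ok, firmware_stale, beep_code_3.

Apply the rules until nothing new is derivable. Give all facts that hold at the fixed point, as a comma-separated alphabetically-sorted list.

beep_code_3, boot_ok, cable_seated, driver_loaded, fan_spinning, firmware_stale, log_uploaded, network_up, no_display, ship_unit, temp_high

Round 1 — R4, R6, derive fan_spinning, temp_high.
Round 2 — R3, derive cable_seated.
Round 3 — R5, derive no_display.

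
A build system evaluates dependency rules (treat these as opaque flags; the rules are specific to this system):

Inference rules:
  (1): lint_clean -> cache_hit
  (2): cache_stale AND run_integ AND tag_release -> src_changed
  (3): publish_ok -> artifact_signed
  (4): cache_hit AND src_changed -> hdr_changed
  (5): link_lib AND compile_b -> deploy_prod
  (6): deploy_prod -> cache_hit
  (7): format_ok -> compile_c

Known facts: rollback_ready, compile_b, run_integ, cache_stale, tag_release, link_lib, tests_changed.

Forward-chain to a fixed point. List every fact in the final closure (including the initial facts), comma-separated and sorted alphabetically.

cache_hit, cache_stale, compile_b, deploy_prod, hdr_changed, link_lib, rollback_ready, run_integ, src_changed, tag_release, tests_changed

Round 1 fires (2), (5), giving src_changed, deploy_prod.
Round 2 fires (6), giving cache_hit.
Round 3 fires (4), giving hdr_changed.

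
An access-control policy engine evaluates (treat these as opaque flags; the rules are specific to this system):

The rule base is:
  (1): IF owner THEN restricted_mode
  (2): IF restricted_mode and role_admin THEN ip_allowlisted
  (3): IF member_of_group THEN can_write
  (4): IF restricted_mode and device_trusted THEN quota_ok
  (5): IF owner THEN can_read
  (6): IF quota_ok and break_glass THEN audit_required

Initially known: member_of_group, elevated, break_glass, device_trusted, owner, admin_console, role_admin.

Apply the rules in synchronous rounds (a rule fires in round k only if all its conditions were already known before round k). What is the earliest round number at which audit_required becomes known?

3

Round 1 — (1), (3), (5), derive restricted_mode, can_write, can_read.
Round 2 — (2), (4), derive ip_allowlisted, quota_ok.
Round 3 — (6), derive audit_required.
audit_required first appears in round 3.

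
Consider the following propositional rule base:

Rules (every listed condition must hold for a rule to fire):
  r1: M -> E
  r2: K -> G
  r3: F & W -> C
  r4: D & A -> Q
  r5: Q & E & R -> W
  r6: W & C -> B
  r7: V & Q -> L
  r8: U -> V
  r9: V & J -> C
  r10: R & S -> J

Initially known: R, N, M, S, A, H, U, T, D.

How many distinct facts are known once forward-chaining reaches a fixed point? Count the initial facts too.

17

[1] r1 [M -> E]; r4 [D & A -> Q]; r8 [U -> V]; r10 [R & S -> J]. ⇒ new: E, Q, V, J.
[2] r5 [Q & E & R -> W]; r7 [V & Q -> L]; r9 [V & J -> C]. ⇒ new: W, L, C.
[3] r6 [W & C -> B]. ⇒ new: B.
Closure: {A, B, C, D, E, H, J, L, M, N, Q, R, S, T, U, V, W} — 17 facts.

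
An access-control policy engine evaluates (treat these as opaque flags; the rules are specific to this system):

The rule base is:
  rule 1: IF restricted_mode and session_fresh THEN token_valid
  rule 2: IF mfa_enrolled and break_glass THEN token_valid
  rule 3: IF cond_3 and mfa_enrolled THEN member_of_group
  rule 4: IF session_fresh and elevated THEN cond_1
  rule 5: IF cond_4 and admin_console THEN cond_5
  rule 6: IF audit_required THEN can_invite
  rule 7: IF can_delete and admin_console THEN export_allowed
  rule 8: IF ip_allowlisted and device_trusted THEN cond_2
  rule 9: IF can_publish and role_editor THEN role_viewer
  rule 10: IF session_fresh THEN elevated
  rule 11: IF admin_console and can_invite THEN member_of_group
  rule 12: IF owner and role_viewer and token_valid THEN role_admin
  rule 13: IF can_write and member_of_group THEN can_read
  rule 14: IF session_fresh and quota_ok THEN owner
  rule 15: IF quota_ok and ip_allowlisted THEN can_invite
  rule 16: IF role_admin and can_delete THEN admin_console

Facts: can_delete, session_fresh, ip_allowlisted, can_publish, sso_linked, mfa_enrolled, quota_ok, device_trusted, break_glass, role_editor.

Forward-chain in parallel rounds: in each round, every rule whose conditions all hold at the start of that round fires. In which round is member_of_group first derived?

4

Round 1: rule 2 [IF mfa_enrolled and break_glass THEN token_valid]; rule 8 [IF ip_allowlisted and device_trusted THEN cond_2]; rule 9 [IF can_publish and role_editor THEN role_viewer]; rule 10 [IF session_fresh THEN elevated]; rule 14 [IF session_fresh and quota_ok THEN owner]; rule 15 [IF quota_ok and ip_allowlisted THEN can_invite]. Adds token_valid, cond_2, role_viewer, elevated, owner, can_invite.
Round 2: rule 4 [IF session_fresh and elevated THEN cond_1]; rule 12 [IF owner and role_viewer and token_valid THEN role_admin]. Adds cond_1, role_admin.
Round 3: rule 16 [IF role_admin and can_delete THEN admin_console]. Adds admin_console.
Round 4: rule 7 [IF can_delete and admin_console THEN export_allowed]; rule 11 [IF admin_console and can_invite THEN member_of_group]. Adds export_allowed, member_of_group.
member_of_group first appears in round 4.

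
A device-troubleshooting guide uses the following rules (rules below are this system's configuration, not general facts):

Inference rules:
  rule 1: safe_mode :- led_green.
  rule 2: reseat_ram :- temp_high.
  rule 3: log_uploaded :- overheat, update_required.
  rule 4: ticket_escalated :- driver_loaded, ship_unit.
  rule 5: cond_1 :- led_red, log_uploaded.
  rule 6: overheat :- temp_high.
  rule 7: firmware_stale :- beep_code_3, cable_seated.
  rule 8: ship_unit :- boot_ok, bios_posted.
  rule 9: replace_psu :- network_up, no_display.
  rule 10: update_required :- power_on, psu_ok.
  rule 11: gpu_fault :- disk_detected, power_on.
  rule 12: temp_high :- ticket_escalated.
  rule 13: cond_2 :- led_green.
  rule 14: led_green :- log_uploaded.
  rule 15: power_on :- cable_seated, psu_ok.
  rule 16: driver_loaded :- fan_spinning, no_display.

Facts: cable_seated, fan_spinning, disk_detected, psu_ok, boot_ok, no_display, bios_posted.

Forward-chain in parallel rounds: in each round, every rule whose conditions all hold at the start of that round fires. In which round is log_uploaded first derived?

5

Round 1 fires rule 8, rule 15, rule 16, giving ship_unit, power_on, driver_loaded.
Round 2 fires rule 4, rule 10, rule 11, giving ticket_escalated, update_required, gpu_fault.
Round 3 fires rule 12, giving temp_high.
Round 4 fires rule 2, rule 6, giving reseat_ram, overheat.
Round 5 fires rule 3, giving log_uploaded.
log_uploaded first appears in round 5.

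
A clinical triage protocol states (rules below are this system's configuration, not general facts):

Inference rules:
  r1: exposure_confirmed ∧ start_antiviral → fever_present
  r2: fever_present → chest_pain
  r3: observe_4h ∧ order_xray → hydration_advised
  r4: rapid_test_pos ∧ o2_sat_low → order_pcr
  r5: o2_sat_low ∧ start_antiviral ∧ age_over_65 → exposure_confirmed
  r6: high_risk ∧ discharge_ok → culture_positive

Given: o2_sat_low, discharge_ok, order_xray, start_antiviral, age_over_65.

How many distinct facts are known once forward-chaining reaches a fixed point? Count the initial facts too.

Round 1 fires r5, giving exposure_confirmed.
Round 2 fires r1, giving fever_present.
Round 3 fires r2, giving chest_pain.
Closure: {age_over_65, chest_pain, discharge_ok, exposure_confirmed, fever_present, o2_sat_low, order_xray, start_antiviral} — 8 facts.

8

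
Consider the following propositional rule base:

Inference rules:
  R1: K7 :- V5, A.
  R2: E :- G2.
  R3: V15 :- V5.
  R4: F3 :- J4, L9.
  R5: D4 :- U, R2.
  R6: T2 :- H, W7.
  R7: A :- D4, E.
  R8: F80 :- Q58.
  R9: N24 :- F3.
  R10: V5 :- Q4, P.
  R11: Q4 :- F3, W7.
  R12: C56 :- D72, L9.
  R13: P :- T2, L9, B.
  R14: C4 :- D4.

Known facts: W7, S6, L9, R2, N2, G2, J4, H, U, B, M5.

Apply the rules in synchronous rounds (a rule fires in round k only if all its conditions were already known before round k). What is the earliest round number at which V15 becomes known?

4

Round 1 — R2, R4, R5, R6, derive E, F3, D4, T2.
Round 2 — R7, R9, R11, R13, R14, derive A, N24, Q4, P, C4.
Round 3 — R10, derive V5.
Round 4 — R1, R3, derive K7, V15.
V15 first appears in round 4.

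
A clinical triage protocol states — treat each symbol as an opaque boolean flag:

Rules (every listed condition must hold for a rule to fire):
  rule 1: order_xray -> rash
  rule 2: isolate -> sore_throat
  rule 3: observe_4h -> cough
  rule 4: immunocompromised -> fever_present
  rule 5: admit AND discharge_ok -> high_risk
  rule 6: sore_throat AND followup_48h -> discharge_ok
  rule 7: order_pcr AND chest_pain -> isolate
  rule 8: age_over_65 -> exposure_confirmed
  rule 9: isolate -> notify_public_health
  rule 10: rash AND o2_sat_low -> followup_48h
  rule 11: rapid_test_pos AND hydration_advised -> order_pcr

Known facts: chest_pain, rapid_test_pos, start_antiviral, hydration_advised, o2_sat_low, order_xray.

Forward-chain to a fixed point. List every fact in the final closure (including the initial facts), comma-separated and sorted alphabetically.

Round 1: rule 1 [order_xray -> rash]; rule 11 [rapid_test_pos AND hydration_advised -> order_pcr]. New: rash, order_pcr.
Round 2: rule 7 [order_pcr AND chest_pain -> isolate]; rule 10 [rash AND o2_sat_low -> followup_48h]. New: isolate, followup_48h.
Round 3: rule 2 [isolate -> sore_throat]; rule 9 [isolate -> notify_public_health]. New: sore_throat, notify_public_health.
Round 4: rule 6 [sore_throat AND followup_48h -> discharge_ok]. New: discharge_ok.

chest_pain, discharge_ok, followup_48h, hydration_advised, isolate, notify_public_health, o2_sat_low, order_pcr, order_xray, rapid_test_pos, rash, sore_throat, start_antiviral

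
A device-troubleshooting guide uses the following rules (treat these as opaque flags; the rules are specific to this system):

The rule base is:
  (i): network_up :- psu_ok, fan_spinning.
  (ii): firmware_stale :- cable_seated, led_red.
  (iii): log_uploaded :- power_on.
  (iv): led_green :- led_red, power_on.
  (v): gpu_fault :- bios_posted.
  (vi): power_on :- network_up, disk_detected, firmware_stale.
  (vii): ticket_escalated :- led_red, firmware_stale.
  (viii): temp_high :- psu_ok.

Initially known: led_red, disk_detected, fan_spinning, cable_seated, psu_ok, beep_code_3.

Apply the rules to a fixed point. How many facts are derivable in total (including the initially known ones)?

13

Round 1: (i) [network_up :- psu_ok, fan_spinning.]; (ii) [firmware_stale :- cable_seated, led_red.]; (viii) [temp_high :- psu_ok.]. Adds network_up, firmware_stale, temp_high.
Round 2: (vi) [power_on :- network_up, disk_detected, firmware_stale.]; (vii) [ticket_escalated :- led_red, firmware_stale.]. Adds power_on, ticket_escalated.
Round 3: (iii) [log_uploaded :- power_on.]; (iv) [led_green :- led_red, power_on.]. Adds log_uploaded, led_green.
Closure: {beep_code_3, cable_seated, disk_detected, fan_spinning, firmware_stale, led_green, led_red, log_uploaded, network_up, power_on, psu_ok, temp_high, ticket_escalated} — 13 facts.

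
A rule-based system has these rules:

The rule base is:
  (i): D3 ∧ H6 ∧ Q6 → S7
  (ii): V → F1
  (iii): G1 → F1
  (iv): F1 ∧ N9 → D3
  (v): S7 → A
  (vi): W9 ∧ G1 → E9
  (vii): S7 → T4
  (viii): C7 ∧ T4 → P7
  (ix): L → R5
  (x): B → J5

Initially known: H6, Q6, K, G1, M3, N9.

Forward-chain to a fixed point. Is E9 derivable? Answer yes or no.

no

Round 1: (iii) [G1 → F1]. Adds F1.
Round 2: (iv) [F1 ∧ N9 → D3]. Adds D3.
Round 3: (i) [D3 ∧ H6 ∧ Q6 → S7]. Adds S7.
Round 4: (v) [S7 → A]; (vii) [S7 → T4]. Adds A, T4.
Fixed point reached. E9 is concluded only by (vi); (vi) needs W9 (never derived).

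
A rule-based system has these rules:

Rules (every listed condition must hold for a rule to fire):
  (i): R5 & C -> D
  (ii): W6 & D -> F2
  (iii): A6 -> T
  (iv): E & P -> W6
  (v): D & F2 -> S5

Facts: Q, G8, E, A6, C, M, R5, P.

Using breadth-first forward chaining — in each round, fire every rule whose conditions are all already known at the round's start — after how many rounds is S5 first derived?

3

Round 1 fires (i), (iii), (iv), giving D, T, W6.
Round 2 fires (ii), giving F2.
Round 3 fires (v), giving S5.
S5 first appears in round 3.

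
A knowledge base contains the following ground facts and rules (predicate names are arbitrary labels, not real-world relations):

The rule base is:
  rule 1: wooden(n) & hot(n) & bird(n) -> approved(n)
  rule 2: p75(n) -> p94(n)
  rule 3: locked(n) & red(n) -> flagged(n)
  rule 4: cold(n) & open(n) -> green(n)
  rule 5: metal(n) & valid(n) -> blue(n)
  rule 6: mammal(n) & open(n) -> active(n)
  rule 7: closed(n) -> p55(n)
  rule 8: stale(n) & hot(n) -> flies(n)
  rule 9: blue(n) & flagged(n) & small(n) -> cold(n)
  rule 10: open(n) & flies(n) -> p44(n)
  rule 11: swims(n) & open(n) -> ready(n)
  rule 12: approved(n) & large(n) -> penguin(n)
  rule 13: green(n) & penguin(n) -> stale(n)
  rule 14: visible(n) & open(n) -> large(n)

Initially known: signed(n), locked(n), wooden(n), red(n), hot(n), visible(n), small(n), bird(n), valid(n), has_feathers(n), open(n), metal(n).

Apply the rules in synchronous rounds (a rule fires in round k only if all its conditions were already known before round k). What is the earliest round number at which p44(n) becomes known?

6

[1] rule 1 [wooden(n) & hot(n) & bird(n) -> approved(n)]; rule 3 [locked(n) & red(n) -> flagged(n)]; rule 5 [metal(n) & valid(n) -> blue(n)]; rule 14 [visible(n) & open(n) -> large(n)]. ⇒ new: approved(n), flagged(n), blue(n), large(n).
[2] rule 9 [blue(n) & flagged(n) & small(n) -> cold(n)]; rule 12 [approved(n) & large(n) -> penguin(n)]. ⇒ new: cold(n), penguin(n).
[3] rule 4 [cold(n) & open(n) -> green(n)]. ⇒ new: green(n).
[4] rule 13 [green(n) & penguin(n) -> stale(n)]. ⇒ new: stale(n).
[5] rule 8 [stale(n) & hot(n) -> flies(n)]. ⇒ new: flies(n).
[6] rule 10 [open(n) & flies(n) -> p44(n)]. ⇒ new: p44(n).
p44(n) first appears in round 6.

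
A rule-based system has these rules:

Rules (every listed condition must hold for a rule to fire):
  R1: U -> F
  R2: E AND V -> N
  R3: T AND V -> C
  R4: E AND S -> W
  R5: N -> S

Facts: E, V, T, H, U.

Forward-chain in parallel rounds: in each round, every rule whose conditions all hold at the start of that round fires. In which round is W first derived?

Round 1 fires R1, R2, R3, giving F, N, C.
Round 2 fires R5, giving S.
Round 3 fires R4, giving W.
W first appears in round 3.

3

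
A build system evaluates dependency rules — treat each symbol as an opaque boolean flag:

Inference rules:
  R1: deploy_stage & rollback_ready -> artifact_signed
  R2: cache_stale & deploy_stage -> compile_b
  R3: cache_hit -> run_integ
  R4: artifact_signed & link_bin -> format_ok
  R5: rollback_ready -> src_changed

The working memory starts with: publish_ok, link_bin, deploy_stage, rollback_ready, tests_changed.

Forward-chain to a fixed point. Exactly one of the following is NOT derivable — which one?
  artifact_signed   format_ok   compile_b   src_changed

Round 1 — R1, R5, derive artifact_signed, src_changed.
Round 2 — R4, derive format_ok.
Derived: artifact_signed (round 1), format_ok (round 2), src_changed (round 1). compile_b never appears in any round.

compile_b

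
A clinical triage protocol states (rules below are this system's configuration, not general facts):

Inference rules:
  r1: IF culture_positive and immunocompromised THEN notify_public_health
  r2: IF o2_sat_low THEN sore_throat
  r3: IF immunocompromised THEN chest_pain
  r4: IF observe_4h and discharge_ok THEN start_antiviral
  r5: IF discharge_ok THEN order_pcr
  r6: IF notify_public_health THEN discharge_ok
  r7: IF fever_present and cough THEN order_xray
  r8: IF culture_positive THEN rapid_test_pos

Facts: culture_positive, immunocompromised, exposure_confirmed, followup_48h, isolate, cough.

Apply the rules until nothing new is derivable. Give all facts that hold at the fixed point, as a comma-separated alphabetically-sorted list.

[1] r1 [IF culture_positive and immunocompromised THEN notify_public_health]; r3 [IF immunocompromised THEN chest_pain]; r8 [IF culture_positive THEN rapid_test_pos]. ⇒ new: notify_public_health, chest_pain, rapid_test_pos.
[2] r6 [IF notify_public_health THEN discharge_ok]. ⇒ new: discharge_ok.
[3] r5 [IF discharge_ok THEN order_pcr]. ⇒ new: order_pcr.

chest_pain, cough, culture_positive, discharge_ok, exposure_confirmed, followup_48h, immunocompromised, isolate, notify_public_health, order_pcr, rapid_test_pos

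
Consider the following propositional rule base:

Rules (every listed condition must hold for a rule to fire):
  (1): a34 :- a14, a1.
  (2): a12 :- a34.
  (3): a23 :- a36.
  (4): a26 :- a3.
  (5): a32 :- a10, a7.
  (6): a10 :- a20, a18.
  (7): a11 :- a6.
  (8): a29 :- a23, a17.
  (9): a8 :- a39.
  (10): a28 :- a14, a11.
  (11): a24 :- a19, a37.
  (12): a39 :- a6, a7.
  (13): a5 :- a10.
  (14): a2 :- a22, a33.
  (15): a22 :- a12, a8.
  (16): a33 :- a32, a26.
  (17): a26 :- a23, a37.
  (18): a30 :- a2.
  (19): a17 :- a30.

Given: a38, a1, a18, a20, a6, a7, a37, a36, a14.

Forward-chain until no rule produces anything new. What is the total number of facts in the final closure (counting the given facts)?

[1] (1) [a34 :- a14, a1.]; (3) [a23 :- a36.]; (6) [a10 :- a20, a18.]; (7) [a11 :- a6.]; (12) [a39 :- a6, a7.]. ⇒ new: a34, a23, a10, a11, a39.
[2] (2) [a12 :- a34.]; (5) [a32 :- a10, a7.]; (9) [a8 :- a39.]; (10) [a28 :- a14, a11.]; (13) [a5 :- a10.]; (17) [a26 :- a23, a37.]. ⇒ new: a12, a32, a8, a28, a5, a26.
[3] (15) [a22 :- a12, a8.]; (16) [a33 :- a32, a26.]. ⇒ new: a22, a33.
[4] (14) [a2 :- a22, a33.]. ⇒ new: a2.
[5] (18) [a30 :- a2.]. ⇒ new: a30.
[6] (19) [a17 :- a30.]. ⇒ new: a17.
[7] (8) [a29 :- a23, a17.]. ⇒ new: a29.
Closure: {a1, a10, a11, a12, a14, a17, a18, a2, a20, a22, a23, a26, a28, a29, a30, a32, a33, a34, a36, a37, a38, a39, a5, a6, a7, a8} — 26 facts.

26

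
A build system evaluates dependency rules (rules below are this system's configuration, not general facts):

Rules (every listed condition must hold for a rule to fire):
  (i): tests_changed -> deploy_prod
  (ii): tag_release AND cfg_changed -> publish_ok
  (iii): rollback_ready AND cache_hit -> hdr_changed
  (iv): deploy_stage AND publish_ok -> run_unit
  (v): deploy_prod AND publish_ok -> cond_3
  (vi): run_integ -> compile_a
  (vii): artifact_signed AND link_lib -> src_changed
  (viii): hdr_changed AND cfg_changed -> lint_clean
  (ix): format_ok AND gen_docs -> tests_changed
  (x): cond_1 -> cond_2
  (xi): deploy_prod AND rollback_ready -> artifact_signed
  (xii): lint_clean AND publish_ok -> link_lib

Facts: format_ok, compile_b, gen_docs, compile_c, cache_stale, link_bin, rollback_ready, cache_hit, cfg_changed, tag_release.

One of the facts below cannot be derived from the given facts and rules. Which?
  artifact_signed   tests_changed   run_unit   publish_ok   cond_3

run_unit

Round 1: (ii) [tag_release AND cfg_changed -> publish_ok]; (iii) [rollback_ready AND cache_hit -> hdr_changed]; (ix) [format_ok AND gen_docs -> tests_changed]. Adds publish_ok, hdr_changed, tests_changed.
Round 2: (i) [tests_changed -> deploy_prod]; (viii) [hdr_changed AND cfg_changed -> lint_clean]. Adds deploy_prod, lint_clean.
Round 3: (v) [deploy_prod AND publish_ok -> cond_3]; (xi) [deploy_prod AND rollback_ready -> artifact_signed]; (xii) [lint_clean AND publish_ok -> link_lib]. Adds cond_3, artifact_signed, link_lib.
Round 4: (vii) [artifact_signed AND link_lib -> src_changed]. Adds src_changed.
Derived: cond_3 (round 3), artifact_signed (round 3), tests_changed (round 1), publish_ok (round 1). run_unit never appears in any round.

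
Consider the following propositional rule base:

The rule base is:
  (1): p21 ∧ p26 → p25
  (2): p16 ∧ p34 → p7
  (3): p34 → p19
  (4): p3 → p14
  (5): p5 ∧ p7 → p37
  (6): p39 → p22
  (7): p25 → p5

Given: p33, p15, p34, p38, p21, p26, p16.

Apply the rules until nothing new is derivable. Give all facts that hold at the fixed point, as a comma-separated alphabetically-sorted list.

Round 1 fires (1), (2), (3), giving p25, p7, p19.
Round 2 fires (7), giving p5.
Round 3 fires (5), giving p37.

p15, p16, p19, p21, p25, p26, p33, p34, p37, p38, p5, p7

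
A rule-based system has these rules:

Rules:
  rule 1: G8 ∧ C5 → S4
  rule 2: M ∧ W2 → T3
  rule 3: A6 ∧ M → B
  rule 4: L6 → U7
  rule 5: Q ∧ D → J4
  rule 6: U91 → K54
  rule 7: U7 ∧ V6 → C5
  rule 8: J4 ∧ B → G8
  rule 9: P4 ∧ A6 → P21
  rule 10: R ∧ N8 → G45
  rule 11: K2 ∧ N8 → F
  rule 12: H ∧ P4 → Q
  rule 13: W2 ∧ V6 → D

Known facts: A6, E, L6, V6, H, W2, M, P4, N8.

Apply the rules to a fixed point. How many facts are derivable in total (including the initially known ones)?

19

[1] rule 2 [M ∧ W2 → T3]; rule 3 [A6 ∧ M → B]; rule 4 [L6 → U7]; rule 9 [P4 ∧ A6 → P21]; rule 12 [H ∧ P4 → Q]; rule 13 [W2 ∧ V6 → D]. ⇒ new: T3, B, U7, P21, Q, D.
[2] rule 5 [Q ∧ D → J4]; rule 7 [U7 ∧ V6 → C5]. ⇒ new: J4, C5.
[3] rule 8 [J4 ∧ B → G8]. ⇒ new: G8.
[4] rule 1 [G8 ∧ C5 → S4]. ⇒ new: S4.
Closure: {A6, B, C5, D, E, G8, H, J4, L6, M, N8, P21, P4, Q, S4, T3, U7, V6, W2} — 19 facts.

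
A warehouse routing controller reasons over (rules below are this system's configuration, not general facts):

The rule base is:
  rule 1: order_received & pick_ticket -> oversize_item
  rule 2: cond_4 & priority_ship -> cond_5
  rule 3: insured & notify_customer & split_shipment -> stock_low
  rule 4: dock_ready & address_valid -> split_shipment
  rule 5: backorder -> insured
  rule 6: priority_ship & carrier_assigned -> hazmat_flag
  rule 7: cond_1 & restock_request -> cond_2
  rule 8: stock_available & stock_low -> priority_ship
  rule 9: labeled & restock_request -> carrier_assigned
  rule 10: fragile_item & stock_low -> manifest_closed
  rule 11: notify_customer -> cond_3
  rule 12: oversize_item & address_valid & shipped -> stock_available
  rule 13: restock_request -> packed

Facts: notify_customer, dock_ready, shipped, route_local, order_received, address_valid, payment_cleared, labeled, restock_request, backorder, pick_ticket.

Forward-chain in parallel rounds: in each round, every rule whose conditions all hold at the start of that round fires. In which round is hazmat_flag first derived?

4

[1] rule 1 [order_received & pick_ticket -> oversize_item]; rule 4 [dock_ready & address_valid -> split_shipment]; rule 5 [backorder -> insured]; rule 9 [labeled & restock_request -> carrier_assigned]; rule 11 [notify_customer -> cond_3]; rule 13 [restock_request -> packed]. ⇒ new: oversize_item, split_shipment, insured, carrier_assigned, cond_3, packed.
[2] rule 3 [insured & notify_customer & split_shipment -> stock_low]; rule 12 [oversize_item & address_valid & shipped -> stock_available]. ⇒ new: stock_low, stock_available.
[3] rule 8 [stock_available & stock_low -> priority_ship]. ⇒ new: priority_ship.
[4] rule 6 [priority_ship & carrier_assigned -> hazmat_flag]. ⇒ new: hazmat_flag.
hazmat_flag first appears in round 4.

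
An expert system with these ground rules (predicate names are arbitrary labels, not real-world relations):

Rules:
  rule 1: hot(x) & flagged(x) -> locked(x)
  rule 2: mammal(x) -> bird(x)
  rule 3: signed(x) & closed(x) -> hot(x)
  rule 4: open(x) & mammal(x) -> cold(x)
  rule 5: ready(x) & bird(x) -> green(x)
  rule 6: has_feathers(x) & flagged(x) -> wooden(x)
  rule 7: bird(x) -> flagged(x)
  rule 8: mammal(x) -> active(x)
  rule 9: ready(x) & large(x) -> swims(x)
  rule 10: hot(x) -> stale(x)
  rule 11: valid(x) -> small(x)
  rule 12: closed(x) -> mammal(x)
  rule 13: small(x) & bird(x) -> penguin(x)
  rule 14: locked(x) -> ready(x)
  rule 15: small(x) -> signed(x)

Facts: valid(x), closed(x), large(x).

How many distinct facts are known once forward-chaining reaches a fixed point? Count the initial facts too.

16

Round 1: rule 11 [valid(x) -> small(x)]; rule 12 [closed(x) -> mammal(x)]. New: small(x), mammal(x).
Round 2: rule 2 [mammal(x) -> bird(x)]; rule 8 [mammal(x) -> active(x)]; rule 15 [small(x) -> signed(x)]. New: bird(x), active(x), signed(x).
Round 3: rule 3 [signed(x) & closed(x) -> hot(x)]; rule 7 [bird(x) -> flagged(x)]; rule 13 [small(x) & bird(x) -> penguin(x)]. New: hot(x), flagged(x), penguin(x).
Round 4: rule 1 [hot(x) & flagged(x) -> locked(x)]; rule 10 [hot(x) -> stale(x)]. New: locked(x), stale(x).
Round 5: rule 14 [locked(x) -> ready(x)]. New: ready(x).
Round 6: rule 5 [ready(x) & bird(x) -> green(x)]; rule 9 [ready(x) & large(x) -> swims(x)]. New: green(x), swims(x).
Closure: {active(x), bird(x), closed(x), flagged(x), green(x), hot(x), large(x), locked(x), mammal(x), penguin(x), ready(x), signed(x), small(x), stale(x), swims(x), valid(x)} — 16 facts.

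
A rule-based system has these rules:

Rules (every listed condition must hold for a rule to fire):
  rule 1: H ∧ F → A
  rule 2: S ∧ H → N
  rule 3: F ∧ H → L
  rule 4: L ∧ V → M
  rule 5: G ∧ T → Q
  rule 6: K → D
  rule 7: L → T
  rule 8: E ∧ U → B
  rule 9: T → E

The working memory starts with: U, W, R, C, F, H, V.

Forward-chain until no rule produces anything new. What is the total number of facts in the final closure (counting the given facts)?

[1] rule 1 [H ∧ F → A]; rule 3 [F ∧ H → L]. ⇒ new: A, L.
[2] rule 4 [L ∧ V → M]; rule 7 [L → T]. ⇒ new: M, T.
[3] rule 9 [T → E]. ⇒ new: E.
[4] rule 8 [E ∧ U → B]. ⇒ new: B.
Closure: {A, B, C, E, F, H, L, M, R, T, U, V, W} — 13 facts.

13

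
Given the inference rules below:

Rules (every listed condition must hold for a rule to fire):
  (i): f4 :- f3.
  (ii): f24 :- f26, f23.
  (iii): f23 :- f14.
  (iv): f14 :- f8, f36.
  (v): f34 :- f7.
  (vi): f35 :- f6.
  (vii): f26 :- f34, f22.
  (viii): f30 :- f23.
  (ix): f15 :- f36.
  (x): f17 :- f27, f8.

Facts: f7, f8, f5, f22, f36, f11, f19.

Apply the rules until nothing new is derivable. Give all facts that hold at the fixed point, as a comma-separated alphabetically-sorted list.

f11, f14, f15, f19, f22, f23, f24, f26, f30, f34, f36, f5, f7, f8

[1] (iv) [f14 :- f8, f36.]; (v) [f34 :- f7.]; (ix) [f15 :- f36.]. ⇒ new: f14, f34, f15.
[2] (iii) [f23 :- f14.]; (vii) [f26 :- f34, f22.]. ⇒ new: f23, f26.
[3] (ii) [f24 :- f26, f23.]; (viii) [f30 :- f23.]. ⇒ new: f24, f30.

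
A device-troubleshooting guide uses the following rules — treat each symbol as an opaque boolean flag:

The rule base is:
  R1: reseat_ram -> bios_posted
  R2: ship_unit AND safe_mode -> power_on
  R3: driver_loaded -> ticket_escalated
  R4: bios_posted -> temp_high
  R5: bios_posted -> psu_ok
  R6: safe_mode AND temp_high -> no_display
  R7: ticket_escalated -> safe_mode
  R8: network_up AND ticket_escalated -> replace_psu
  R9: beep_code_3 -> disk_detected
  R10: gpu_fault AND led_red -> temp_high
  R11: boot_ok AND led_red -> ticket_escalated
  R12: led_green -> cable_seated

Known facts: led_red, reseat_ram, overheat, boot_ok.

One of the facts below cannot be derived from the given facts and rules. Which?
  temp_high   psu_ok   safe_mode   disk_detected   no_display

Round 1: R1 [reseat_ram -> bios_posted]; R11 [boot_ok AND led_red -> ticket_escalated]. Adds bios_posted, ticket_escalated.
Round 2: R4 [bios_posted -> temp_high]; R5 [bios_posted -> psu_ok]; R7 [ticket_escalated -> safe_mode]. Adds temp_high, psu_ok, safe_mode.
Round 3: R6 [safe_mode AND temp_high -> no_display]. Adds no_display.
Derived: safe_mode (round 2), temp_high (round 2), no_display (round 3), psu_ok (round 2). disk_detected never appears in any round.

disk_detected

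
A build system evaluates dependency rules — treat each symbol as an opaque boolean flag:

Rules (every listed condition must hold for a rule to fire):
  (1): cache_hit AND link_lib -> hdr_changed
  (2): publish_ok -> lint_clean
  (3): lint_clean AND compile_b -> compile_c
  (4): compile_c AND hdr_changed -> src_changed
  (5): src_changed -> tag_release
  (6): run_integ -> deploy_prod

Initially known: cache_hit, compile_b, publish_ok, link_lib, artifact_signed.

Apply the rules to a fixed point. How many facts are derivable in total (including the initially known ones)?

Round 1: (1) [cache_hit AND link_lib -> hdr_changed]; (2) [publish_ok -> lint_clean]. New: hdr_changed, lint_clean.
Round 2: (3) [lint_clean AND compile_b -> compile_c]. New: compile_c.
Round 3: (4) [compile_c AND hdr_changed -> src_changed]. New: src_changed.
Round 4: (5) [src_changed -> tag_release]. New: tag_release.
Closure: {artifact_signed, cache_hit, compile_b, compile_c, hdr_changed, link_lib, lint_clean, publish_ok, src_changed, tag_release} — 10 facts.

10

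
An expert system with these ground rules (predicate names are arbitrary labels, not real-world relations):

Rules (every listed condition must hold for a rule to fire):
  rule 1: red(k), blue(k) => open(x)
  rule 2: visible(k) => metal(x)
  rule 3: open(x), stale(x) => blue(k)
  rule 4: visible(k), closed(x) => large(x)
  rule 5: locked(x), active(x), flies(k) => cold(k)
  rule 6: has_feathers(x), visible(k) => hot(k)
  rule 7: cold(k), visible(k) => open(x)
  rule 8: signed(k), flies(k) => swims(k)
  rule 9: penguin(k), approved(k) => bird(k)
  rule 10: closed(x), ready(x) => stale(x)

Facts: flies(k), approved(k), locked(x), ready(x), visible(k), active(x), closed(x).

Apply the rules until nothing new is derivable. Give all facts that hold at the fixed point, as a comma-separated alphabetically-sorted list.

active(x), approved(k), blue(k), closed(x), cold(k), flies(k), large(x), locked(x), metal(x), open(x), ready(x), stale(x), visible(k)

Round 1 — rule 2, rule 4, rule 5, rule 10, derive metal(x), large(x), cold(k), stale(x).
Round 2 — rule 7, derive open(x).
Round 3 — rule 3, derive blue(k).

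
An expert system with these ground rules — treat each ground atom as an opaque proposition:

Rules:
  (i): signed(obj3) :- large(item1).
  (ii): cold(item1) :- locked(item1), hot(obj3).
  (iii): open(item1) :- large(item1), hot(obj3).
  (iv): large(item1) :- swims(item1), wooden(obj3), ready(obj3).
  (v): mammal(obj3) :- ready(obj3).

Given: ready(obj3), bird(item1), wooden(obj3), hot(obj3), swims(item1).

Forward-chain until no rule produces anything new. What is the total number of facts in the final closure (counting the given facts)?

Round 1 fires (iv), (v), giving large(item1), mammal(obj3).
Round 2 fires (i), (iii), giving signed(obj3), open(item1).
Closure: {bird(item1), hot(obj3), large(item1), mammal(obj3), open(item1), ready(obj3), signed(obj3), swims(item1), wooden(obj3)} — 9 facts.

9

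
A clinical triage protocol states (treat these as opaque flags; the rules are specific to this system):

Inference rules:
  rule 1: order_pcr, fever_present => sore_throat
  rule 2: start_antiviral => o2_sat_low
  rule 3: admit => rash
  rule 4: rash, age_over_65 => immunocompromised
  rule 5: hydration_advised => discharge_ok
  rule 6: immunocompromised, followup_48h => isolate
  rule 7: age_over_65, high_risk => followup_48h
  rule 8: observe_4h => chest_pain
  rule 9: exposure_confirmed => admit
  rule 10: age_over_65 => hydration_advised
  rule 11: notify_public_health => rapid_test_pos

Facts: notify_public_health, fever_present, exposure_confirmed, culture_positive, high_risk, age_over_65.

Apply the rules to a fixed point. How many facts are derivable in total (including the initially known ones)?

Round 1 fires rule 7, rule 9, rule 10, rule 11, giving followup_48h, admit, hydration_advised, rapid_test_pos.
Round 2 fires rule 3, rule 5, giving rash, discharge_ok.
Round 3 fires rule 4, giving immunocompromised.
Round 4 fires rule 6, giving isolate.
Closure: {admit, age_over_65, culture_positive, discharge_ok, exposure_confirmed, fever_present, followup_48h, high_risk, hydration_advised, immunocompromised, isolate, notify_public_health, rapid_test_pos, rash} — 14 facts.

14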